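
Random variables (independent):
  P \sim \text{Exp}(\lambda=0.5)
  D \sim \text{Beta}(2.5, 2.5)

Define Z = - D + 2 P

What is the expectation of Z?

E[Z] = 2*E[P] - 1*E[D]
E[P] = 2
E[D] = 0.5
E[Z] = 2*2 - 1*0.5 = 3.5

3.5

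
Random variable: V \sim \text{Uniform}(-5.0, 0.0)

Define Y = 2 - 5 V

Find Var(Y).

For Y = aV + b: Var(Y) = a² * Var(V)
Var(V) = (0 + 5)^2/12 = 2.0833333
Var(Y) = (-5)² * 2.0833333 = 25 * 2.0833333 = 52.083333

52.083333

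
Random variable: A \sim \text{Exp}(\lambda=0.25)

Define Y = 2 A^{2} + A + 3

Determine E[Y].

E[Y] = 2*E[A²] + 1*E[A] + 3
E[A] = 4
E[A²] = Var(A) + (E[A])² = 16 + 16 = 32
E[Y] = 2*32 + 1*4 + 3 = 71

71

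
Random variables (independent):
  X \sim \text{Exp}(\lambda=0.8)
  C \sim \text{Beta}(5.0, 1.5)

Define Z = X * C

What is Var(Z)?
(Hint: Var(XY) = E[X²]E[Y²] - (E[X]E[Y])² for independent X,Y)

Var(XY) = E[X²]E[Y²] - (E[X]E[Y])²
E[X] = 1.25, Var(X) = 1.5625
E[C] = 0.76923077, Var(C) = 0.023668639
E[X²] = 1.5625 + 1.25² = 3.125
E[C²] = 0.023668639 + 0.76923077² = 0.61538462
Var(Z) = 3.125*0.61538462 - (1.25*0.76923077)²
= 1.9230769 - 0.92455621 = 0.99852071

0.99852071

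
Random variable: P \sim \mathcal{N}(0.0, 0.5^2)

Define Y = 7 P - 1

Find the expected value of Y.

For Y = 7P - 1:
E[Y] = 7 * E[P] - 1
E[P] = 0.0 = 0
E[Y] = 7 * 0 - 1 = -1

-1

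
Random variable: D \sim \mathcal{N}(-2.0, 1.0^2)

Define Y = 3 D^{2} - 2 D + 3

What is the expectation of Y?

E[Y] = 3*E[D²] - 2*E[D] + 3
E[D] = -2
E[D²] = Var(D) + (E[D])² = 1 + 4 = 5
E[Y] = 3*5 - 2*(-2) + 3 = 22

22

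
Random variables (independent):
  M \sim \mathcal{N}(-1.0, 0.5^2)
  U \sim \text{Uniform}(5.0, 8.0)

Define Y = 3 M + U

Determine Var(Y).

For independent RVs: Var(aX + bY) = a²Var(X) + b²Var(Y)
Var(M) = 0.25
Var(U) = 0.75
Var(Y) = 3²*0.25 + 1²*0.75
= 9*0.25 + 1*0.75 = 3

3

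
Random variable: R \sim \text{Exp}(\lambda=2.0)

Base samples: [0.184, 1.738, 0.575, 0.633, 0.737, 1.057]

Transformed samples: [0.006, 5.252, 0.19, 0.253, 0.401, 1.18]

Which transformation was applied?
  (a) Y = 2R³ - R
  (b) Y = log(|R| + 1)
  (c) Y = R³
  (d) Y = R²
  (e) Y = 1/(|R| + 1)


Checking option (c) Y = R³:
  R = 0.184 -> Y = 0.006 ✓
  R = 1.738 -> Y = 5.252 ✓
  R = 0.575 -> Y = 0.19 ✓
All samples match this transformation.

(c) R³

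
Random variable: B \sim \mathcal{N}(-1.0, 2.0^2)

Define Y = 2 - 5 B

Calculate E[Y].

For Y = -5B + 2:
E[Y] = -5 * E[B] + 2
E[B] = -1.0 = -1
E[Y] = -5 * (-1) + 2 = 7

7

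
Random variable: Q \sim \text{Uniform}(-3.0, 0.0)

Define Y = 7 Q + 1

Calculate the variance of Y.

For Y = aQ + b: Var(Y) = a² * Var(Q)
Var(Q) = (0 + 3)^2/12 = 0.75
Var(Y) = 7² * 0.75 = 49 * 0.75 = 36.75

36.75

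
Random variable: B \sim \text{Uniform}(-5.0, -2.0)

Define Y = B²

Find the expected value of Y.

E[B²] = Var(B) + (E[B])² = 0.75 + 12.25 = 13

13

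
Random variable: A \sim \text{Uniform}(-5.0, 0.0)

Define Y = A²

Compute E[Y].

E[A²] = Var(A) + (E[A])² = 2.0833333 + 6.25 = 8.3333333

8.3333333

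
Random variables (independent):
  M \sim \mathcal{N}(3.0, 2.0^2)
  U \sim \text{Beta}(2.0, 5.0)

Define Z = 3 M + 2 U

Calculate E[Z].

E[Z] = 3*E[M] + 2*E[U]
E[M] = 3
E[U] = 0.28571429
E[Z] = 3*3 + 2*0.28571429 = 9.5714286

9.5714286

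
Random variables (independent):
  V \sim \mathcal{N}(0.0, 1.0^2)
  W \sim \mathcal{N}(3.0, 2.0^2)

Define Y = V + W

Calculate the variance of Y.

For independent RVs: Var(aX + bY) = a²Var(X) + b²Var(Y)
Var(V) = 1
Var(W) = 4
Var(Y) = 1²*1 + 1²*4
= 1*1 + 1*4 = 5

5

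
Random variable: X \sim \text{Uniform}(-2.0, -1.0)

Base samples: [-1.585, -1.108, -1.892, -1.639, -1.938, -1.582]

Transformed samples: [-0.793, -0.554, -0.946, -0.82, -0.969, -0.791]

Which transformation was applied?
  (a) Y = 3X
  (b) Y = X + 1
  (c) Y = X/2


Checking option (c) Y = X/2:
  X = -1.585 -> Y = -0.793 ✓
  X = -1.108 -> Y = -0.554 ✓
  X = -1.892 -> Y = -0.946 ✓
All samples match this transformation.

(c) X/2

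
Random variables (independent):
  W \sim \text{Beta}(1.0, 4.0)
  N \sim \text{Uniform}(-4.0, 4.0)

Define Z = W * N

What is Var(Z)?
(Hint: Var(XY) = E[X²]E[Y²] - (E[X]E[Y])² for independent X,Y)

Var(XY) = E[X²]E[Y²] - (E[X]E[Y])²
E[W] = 0.2, Var(W) = 0.026666667
E[N] = 0, Var(N) = 5.3333333
E[W²] = 0.026666667 + 0.2² = 0.066666667
E[N²] = 5.3333333 + 0² = 5.3333333
Var(Z) = 0.066666667*5.3333333 - (0.2*0)²
= 0.35555556 - 0 = 0.35555556

0.35555556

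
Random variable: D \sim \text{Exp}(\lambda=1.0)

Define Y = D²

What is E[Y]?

Using E[X²] = Var(X) + (E[X])²:
E[D] = 1
Var(D) = 1/1.0^2 = 1
E[D²] = 1 + 1² = 1 + 1 = 2

2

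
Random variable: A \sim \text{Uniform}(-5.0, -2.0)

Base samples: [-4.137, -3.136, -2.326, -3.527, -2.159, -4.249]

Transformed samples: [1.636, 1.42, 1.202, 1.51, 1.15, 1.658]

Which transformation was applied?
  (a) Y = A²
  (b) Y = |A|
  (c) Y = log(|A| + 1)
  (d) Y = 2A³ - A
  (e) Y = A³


Checking option (c) Y = log(|A| + 1):
  A = -4.137 -> Y = 1.636 ✓
  A = -3.136 -> Y = 1.42 ✓
  A = -2.326 -> Y = 1.202 ✓
All samples match this transformation.

(c) log(|A| + 1)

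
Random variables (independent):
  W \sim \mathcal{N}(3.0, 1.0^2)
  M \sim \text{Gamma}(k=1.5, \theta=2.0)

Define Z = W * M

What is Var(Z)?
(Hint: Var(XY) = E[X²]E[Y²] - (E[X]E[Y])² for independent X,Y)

Var(XY) = E[X²]E[Y²] - (E[X]E[Y])²
E[W] = 3, Var(W) = 1
E[M] = 3, Var(M) = 6
E[W²] = 1 + 3² = 10
E[M²] = 6 + 3² = 15
Var(Z) = 10*15 - (3*3)²
= 150 - 81 = 69

69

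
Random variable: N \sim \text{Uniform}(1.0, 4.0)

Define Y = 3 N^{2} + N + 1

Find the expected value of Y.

E[Y] = 3*E[N²] + 1*E[N] + 1
E[N] = 2.5
E[N²] = Var(N) + (E[N])² = 0.75 + 6.25 = 7
E[Y] = 3*7 + 1*2.5 + 1 = 24.5

24.5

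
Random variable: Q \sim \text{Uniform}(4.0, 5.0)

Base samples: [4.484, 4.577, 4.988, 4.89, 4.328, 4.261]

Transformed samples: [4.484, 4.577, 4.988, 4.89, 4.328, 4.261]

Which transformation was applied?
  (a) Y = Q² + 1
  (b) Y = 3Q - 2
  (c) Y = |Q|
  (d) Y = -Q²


Checking option (c) Y = |Q|:
  Q = 4.484 -> Y = 4.484 ✓
  Q = 4.577 -> Y = 4.577 ✓
  Q = 4.988 -> Y = 4.988 ✓
All samples match this transformation.

(c) |Q|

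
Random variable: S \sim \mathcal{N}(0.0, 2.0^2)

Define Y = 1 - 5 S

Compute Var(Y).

For Y = aS + b: Var(Y) = a² * Var(S)
Var(S) = 2.0^2 = 4
Var(Y) = (-5)² * 4 = 25 * 4 = 100

100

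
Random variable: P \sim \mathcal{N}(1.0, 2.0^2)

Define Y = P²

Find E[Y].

Using E[X²] = Var(X) + (E[X])²:
E[P] = 1
Var(P) = 2.0^2 = 4
E[P²] = 4 + 1² = 4 + 1 = 5

5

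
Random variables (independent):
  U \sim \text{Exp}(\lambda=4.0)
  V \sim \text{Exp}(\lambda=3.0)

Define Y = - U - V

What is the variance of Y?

For independent RVs: Var(aX + bY) = a²Var(X) + b²Var(Y)
Var(U) = 0.0625
Var(V) = 0.11111111
Var(Y) = (-1)²*0.0625 + (-1)²*0.11111111
= 1*0.0625 + 1*0.11111111 = 0.17361111

0.17361111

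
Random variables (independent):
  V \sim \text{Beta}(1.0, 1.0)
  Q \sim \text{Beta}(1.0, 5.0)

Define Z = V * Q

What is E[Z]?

For independent RVs: E[XY] = E[X]*E[Y]
E[V] = 0.5
E[Q] = 0.16666667
E[Z] = 0.5 * 0.16666667 = 0.083333333

0.083333333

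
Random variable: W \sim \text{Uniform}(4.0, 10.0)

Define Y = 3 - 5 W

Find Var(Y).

For Y = aW + b: Var(Y) = a² * Var(W)
Var(W) = (10 - 4)^2/12 = 3
Var(Y) = (-5)² * 3 = 25 * 3 = 75

75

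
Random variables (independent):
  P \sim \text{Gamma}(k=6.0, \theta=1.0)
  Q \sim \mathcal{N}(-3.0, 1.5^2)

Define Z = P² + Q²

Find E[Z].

E[Z] = E[P²] + E[Q²]
E[P²] = Var(P) + E[P]² = 6 + 36 = 42
E[Q²] = Var(Q) + E[Q]² = 2.25 + 9 = 11.25
E[Z] = 42 + 11.25 = 53.25

53.25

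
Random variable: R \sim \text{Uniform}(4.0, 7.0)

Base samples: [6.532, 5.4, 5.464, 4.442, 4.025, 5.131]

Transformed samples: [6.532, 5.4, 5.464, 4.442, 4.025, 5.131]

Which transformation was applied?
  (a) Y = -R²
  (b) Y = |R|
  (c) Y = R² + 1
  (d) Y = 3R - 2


Checking option (b) Y = |R|:
  R = 6.532 -> Y = 6.532 ✓
  R = 5.4 -> Y = 5.4 ✓
  R = 5.464 -> Y = 5.464 ✓
All samples match this transformation.

(b) |R|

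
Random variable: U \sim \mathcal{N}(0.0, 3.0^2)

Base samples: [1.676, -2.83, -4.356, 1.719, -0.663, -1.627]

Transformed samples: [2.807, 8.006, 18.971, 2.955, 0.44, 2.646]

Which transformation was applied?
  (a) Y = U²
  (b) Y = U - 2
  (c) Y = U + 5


Checking option (a) Y = U²:
  U = 1.676 -> Y = 2.807 ✓
  U = -2.83 -> Y = 8.006 ✓
  U = -4.356 -> Y = 18.971 ✓
All samples match this transformation.

(a) U²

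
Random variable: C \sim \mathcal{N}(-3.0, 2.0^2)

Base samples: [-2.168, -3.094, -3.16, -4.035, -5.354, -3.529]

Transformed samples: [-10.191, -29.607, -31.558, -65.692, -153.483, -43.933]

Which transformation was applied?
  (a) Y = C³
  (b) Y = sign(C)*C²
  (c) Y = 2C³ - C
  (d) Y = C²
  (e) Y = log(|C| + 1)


Checking option (a) Y = C³:
  C = -2.168 -> Y = -10.191 ✓
  C = -3.094 -> Y = -29.607 ✓
  C = -3.16 -> Y = -31.558 ✓
All samples match this transformation.

(a) C³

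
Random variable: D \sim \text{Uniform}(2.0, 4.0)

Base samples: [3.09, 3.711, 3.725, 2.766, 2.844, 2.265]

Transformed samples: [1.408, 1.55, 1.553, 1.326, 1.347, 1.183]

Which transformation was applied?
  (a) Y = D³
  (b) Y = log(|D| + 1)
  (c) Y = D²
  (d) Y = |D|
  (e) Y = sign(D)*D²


Checking option (b) Y = log(|D| + 1):
  D = 3.09 -> Y = 1.408 ✓
  D = 3.711 -> Y = 1.55 ✓
  D = 3.725 -> Y = 1.553 ✓
All samples match this transformation.

(b) log(|D| + 1)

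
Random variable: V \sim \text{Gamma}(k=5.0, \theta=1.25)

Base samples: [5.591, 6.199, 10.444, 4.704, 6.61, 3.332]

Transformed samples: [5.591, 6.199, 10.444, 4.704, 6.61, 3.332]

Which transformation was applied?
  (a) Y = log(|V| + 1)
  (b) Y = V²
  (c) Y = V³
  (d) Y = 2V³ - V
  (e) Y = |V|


Checking option (e) Y = |V|:
  V = 5.591 -> Y = 5.591 ✓
  V = 6.199 -> Y = 6.199 ✓
  V = 10.444 -> Y = 10.444 ✓
All samples match this transformation.

(e) |V|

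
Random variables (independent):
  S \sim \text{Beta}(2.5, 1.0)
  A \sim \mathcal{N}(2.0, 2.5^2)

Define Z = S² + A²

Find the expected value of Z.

E[Z] = E[S²] + E[A²]
E[S²] = Var(S) + E[S]² = 0.045351474 + 0.51020408 = 0.55555556
E[A²] = Var(A) + E[A]² = 6.25 + 4 = 10.25
E[Z] = 0.55555556 + 10.25 = 10.805556

10.805556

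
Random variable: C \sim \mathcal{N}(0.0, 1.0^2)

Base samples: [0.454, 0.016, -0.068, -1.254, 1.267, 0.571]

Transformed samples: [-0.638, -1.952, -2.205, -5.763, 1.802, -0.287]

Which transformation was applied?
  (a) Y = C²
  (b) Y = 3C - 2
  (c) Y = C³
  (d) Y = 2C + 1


Checking option (b) Y = 3C - 2:
  C = 0.454 -> Y = -0.638 ✓
  C = 0.016 -> Y = -1.952 ✓
  C = -0.068 -> Y = -2.205 ✓
All samples match this transformation.

(b) 3C - 2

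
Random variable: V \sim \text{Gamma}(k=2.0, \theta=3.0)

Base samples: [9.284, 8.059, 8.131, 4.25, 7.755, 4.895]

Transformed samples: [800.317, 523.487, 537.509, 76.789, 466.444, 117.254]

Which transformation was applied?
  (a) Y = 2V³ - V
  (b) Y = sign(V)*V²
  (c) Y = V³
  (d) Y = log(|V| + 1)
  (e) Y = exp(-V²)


Checking option (c) Y = V³:
  V = 9.284 -> Y = 800.317 ✓
  V = 8.059 -> Y = 523.487 ✓
  V = 8.131 -> Y = 537.509 ✓
All samples match this transformation.

(c) V³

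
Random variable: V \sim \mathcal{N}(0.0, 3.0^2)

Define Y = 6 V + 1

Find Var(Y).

For Y = aV + b: Var(Y) = a² * Var(V)
Var(V) = 3.0^2 = 9
Var(Y) = 6² * 9 = 36 * 9 = 324

324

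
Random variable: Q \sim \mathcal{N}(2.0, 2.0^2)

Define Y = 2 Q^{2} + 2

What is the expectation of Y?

E[Y] = 2*E[Q²] + 2
E[Q] = 2
E[Q²] = Var(Q) + (E[Q])² = 4 + 4 = 8
E[Y] = 2*8 + 2 = 18

18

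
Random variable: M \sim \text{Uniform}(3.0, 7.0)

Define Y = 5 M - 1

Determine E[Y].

For Y = 5M - 1:
E[Y] = 5 * E[M] - 1
E[M] = (3 + 7)/2 = 5
E[Y] = 5 * 5 - 1 = 24

24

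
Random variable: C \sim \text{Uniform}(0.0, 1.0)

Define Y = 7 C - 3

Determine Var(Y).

For Y = aC + b: Var(Y) = a² * Var(C)
Var(C) = (1 - 0)^2/12 = 0.083333333
Var(Y) = 7² * 0.083333333 = 49 * 0.083333333 = 4.0833333

4.0833333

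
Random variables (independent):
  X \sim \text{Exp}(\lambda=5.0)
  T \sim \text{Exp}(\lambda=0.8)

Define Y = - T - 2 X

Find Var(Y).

For independent RVs: Var(aX + bY) = a²Var(X) + b²Var(Y)
Var(X) = 0.04
Var(T) = 1.5625
Var(Y) = (-2)²*0.04 + (-1)²*1.5625
= 4*0.04 + 1*1.5625 = 1.7225

1.7225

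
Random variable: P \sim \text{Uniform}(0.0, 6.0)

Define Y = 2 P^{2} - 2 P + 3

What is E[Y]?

E[Y] = 2*E[P²] - 2*E[P] + 3
E[P] = 3
E[P²] = Var(P) + (E[P])² = 3 + 9 = 12
E[Y] = 2*12 - 2*3 + 3 = 21

21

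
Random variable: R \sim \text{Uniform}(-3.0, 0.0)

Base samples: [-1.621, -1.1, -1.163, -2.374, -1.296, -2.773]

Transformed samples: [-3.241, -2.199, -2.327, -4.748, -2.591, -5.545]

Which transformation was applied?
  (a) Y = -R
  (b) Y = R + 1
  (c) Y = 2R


Checking option (c) Y = 2R:
  R = -1.621 -> Y = -3.241 ✓
  R = -1.1 -> Y = -2.199 ✓
  R = -1.163 -> Y = -2.327 ✓
All samples match this transformation.

(c) 2R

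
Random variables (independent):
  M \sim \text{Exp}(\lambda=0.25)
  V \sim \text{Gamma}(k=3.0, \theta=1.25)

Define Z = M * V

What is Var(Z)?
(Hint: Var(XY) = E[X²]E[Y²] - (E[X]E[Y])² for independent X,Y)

Var(XY) = E[X²]E[Y²] - (E[X]E[Y])²
E[M] = 4, Var(M) = 16
E[V] = 3.75, Var(V) = 4.6875
E[M²] = 16 + 4² = 32
E[V²] = 4.6875 + 3.75² = 18.75
Var(Z) = 32*18.75 - (4*3.75)²
= 600 - 225 = 375

375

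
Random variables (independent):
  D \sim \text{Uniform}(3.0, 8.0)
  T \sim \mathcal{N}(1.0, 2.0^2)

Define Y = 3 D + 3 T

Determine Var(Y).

For independent RVs: Var(aX + bY) = a²Var(X) + b²Var(Y)
Var(D) = 2.0833333
Var(T) = 4
Var(Y) = 3²*2.0833333 + 3²*4
= 9*2.0833333 + 9*4 = 54.75

54.75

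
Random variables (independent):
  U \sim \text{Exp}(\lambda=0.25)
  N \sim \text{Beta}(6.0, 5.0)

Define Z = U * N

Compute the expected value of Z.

For independent RVs: E[XY] = E[X]*E[Y]
E[U] = 4
E[N] = 0.54545455
E[Z] = 4 * 0.54545455 = 2.1818182

2.1818182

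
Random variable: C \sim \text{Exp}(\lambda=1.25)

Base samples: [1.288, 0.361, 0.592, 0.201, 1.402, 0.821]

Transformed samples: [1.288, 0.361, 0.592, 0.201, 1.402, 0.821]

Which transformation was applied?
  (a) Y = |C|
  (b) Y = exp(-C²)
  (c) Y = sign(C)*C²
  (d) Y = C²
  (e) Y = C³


Checking option (a) Y = |C|:
  C = 1.288 -> Y = 1.288 ✓
  C = 0.361 -> Y = 0.361 ✓
  C = 0.592 -> Y = 0.592 ✓
All samples match this transformation.

(a) |C|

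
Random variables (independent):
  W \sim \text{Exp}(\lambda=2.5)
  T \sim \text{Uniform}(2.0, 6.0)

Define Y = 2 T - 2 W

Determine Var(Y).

For independent RVs: Var(aX + bY) = a²Var(X) + b²Var(Y)
Var(W) = 0.16
Var(T) = 1.3333333
Var(Y) = (-2)²*0.16 + 2²*1.3333333
= 4*0.16 + 4*1.3333333 = 5.9733333

5.9733333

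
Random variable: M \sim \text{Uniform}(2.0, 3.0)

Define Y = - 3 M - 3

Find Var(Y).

For Y = aM + b: Var(Y) = a² * Var(M)
Var(M) = (3 - 2)^2/12 = 0.083333333
Var(Y) = (-3)² * 0.083333333 = 9 * 0.083333333 = 0.75

0.75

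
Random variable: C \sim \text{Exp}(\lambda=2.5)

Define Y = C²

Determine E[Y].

Using E[X²] = Var(X) + (E[X])²:
E[C] = 0.4
Var(C) = 1/2.5^2 = 0.16
E[C²] = 0.16 + 0.4² = 0.16 + 0.16 = 0.32

0.32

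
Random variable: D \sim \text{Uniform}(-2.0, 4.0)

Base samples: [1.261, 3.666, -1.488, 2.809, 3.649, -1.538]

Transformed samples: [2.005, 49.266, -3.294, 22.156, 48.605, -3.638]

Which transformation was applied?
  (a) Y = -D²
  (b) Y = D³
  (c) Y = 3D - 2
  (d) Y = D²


Checking option (b) Y = D³:
  D = 1.261 -> Y = 2.005 ✓
  D = 3.666 -> Y = 49.266 ✓
  D = -1.488 -> Y = -3.294 ✓
All samples match this transformation.

(b) D³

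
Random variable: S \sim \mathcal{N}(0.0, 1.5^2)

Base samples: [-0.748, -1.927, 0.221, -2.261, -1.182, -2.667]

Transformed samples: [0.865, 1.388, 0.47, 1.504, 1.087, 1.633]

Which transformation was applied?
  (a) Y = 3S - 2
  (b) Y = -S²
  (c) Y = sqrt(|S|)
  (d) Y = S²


Checking option (c) Y = sqrt(|S|):
  S = -0.748 -> Y = 0.865 ✓
  S = -1.927 -> Y = 1.388 ✓
  S = 0.221 -> Y = 0.47 ✓
All samples match this transformation.

(c) sqrt(|S|)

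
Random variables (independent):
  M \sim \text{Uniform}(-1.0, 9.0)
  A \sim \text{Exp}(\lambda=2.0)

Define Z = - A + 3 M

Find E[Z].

E[Z] = 3*E[M] - 1*E[A]
E[M] = 4
E[A] = 0.5
E[Z] = 3*4 - 1*0.5 = 11.5

11.5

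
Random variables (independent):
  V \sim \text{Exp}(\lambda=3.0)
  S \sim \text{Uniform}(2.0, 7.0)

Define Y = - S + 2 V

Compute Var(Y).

For independent RVs: Var(aX + bY) = a²Var(X) + b²Var(Y)
Var(V) = 0.11111111
Var(S) = 2.0833333
Var(Y) = 2²*0.11111111 + (-1)²*2.0833333
= 4*0.11111111 + 1*2.0833333 = 2.5277778

2.5277778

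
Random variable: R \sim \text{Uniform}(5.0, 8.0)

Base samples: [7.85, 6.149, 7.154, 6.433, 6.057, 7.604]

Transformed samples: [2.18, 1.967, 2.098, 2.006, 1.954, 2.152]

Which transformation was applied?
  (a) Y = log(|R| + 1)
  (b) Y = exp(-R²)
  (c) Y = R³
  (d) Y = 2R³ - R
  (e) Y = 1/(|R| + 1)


Checking option (a) Y = log(|R| + 1):
  R = 7.85 -> Y = 2.18 ✓
  R = 6.149 -> Y = 1.967 ✓
  R = 7.154 -> Y = 2.098 ✓
All samples match this transformation.

(a) log(|R| + 1)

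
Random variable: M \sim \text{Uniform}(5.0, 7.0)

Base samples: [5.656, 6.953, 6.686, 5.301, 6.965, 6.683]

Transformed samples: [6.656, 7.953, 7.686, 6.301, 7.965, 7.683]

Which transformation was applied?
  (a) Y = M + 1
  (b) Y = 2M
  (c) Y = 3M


Checking option (a) Y = M + 1:
  M = 5.656 -> Y = 6.656 ✓
  M = 6.953 -> Y = 7.953 ✓
  M = 6.686 -> Y = 7.686 ✓
All samples match this transformation.

(a) M + 1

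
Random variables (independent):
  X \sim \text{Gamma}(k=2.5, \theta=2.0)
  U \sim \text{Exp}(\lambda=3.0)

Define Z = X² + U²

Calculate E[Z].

E[Z] = E[X²] + E[U²]
E[X²] = Var(X) + E[X]² = 10 + 25 = 35
E[U²] = Var(U) + E[U]² = 0.11111111 + 0.11111111 = 0.22222222
E[Z] = 35 + 0.22222222 = 35.222222

35.222222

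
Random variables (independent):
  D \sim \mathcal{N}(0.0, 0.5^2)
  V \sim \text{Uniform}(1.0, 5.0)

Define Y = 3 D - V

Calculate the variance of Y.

For independent RVs: Var(aX + bY) = a²Var(X) + b²Var(Y)
Var(D) = 0.25
Var(V) = 1.3333333
Var(Y) = 3²*0.25 + (-1)²*1.3333333
= 9*0.25 + 1*1.3333333 = 3.5833333

3.5833333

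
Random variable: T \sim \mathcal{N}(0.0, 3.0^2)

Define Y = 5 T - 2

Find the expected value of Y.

For Y = 5T - 2:
E[Y] = 5 * E[T] - 2
E[T] = 0.0 = 0
E[Y] = 5 * 0 - 2 = -2

-2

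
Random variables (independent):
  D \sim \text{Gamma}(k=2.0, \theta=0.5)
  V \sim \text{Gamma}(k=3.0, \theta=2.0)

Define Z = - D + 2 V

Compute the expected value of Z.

E[Z] = -1*E[D] + 2*E[V]
E[D] = 1
E[V] = 6
E[Z] = -1*1 + 2*6 = 11

11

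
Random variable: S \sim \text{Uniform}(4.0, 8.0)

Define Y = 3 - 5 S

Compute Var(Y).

For Y = aS + b: Var(Y) = a² * Var(S)
Var(S) = (8 - 4)^2/12 = 1.3333333
Var(Y) = (-5)² * 1.3333333 = 25 * 1.3333333 = 33.333333

33.333333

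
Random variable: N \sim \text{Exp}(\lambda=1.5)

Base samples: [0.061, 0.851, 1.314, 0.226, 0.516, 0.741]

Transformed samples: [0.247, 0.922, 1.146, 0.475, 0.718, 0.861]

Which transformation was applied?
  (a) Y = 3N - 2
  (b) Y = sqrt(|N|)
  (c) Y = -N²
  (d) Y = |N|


Checking option (b) Y = sqrt(|N|):
  N = 0.061 -> Y = 0.247 ✓
  N = 0.851 -> Y = 0.922 ✓
  N = 1.314 -> Y = 1.146 ✓
All samples match this transformation.

(b) sqrt(|N|)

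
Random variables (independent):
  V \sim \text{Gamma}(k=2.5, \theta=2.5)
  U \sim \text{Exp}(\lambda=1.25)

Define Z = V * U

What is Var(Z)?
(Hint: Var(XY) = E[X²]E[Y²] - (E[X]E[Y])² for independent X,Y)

Var(XY) = E[X²]E[Y²] - (E[X]E[Y])²
E[V] = 6.25, Var(V) = 15.625
E[U] = 0.8, Var(U) = 0.64
E[V²] = 15.625 + 6.25² = 54.6875
E[U²] = 0.64 + 0.8² = 1.28
Var(Z) = 54.6875*1.28 - (6.25*0.8)²
= 70 - 25 = 45

45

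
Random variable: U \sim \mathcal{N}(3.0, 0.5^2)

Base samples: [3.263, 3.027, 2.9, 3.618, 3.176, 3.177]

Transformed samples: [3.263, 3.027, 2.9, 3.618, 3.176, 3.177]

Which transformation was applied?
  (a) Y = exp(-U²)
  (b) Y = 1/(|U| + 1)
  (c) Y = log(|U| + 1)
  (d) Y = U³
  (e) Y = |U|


Checking option (e) Y = |U|:
  U = 3.263 -> Y = 3.263 ✓
  U = 3.027 -> Y = 3.027 ✓
  U = 2.9 -> Y = 2.9 ✓
All samples match this transformation.

(e) |U|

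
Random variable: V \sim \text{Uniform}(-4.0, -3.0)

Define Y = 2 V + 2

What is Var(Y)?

For Y = aV + b: Var(Y) = a² * Var(V)
Var(V) = (-3 + 4)^2/12 = 0.083333333
Var(Y) = 2² * 0.083333333 = 4 * 0.083333333 = 0.33333333

0.33333333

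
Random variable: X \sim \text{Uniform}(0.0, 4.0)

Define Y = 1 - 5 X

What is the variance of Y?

For Y = aX + b: Var(Y) = a² * Var(X)
Var(X) = (4 - 0)^2/12 = 1.3333333
Var(Y) = (-5)² * 1.3333333 = 25 * 1.3333333 = 33.333333

33.333333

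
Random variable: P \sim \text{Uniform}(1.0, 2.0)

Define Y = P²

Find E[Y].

Using E[X²] = Var(X) + (E[X])²:
E[P] = 1.5
Var(P) = (2 - 1)^2/12 = 0.083333333
E[P²] = 0.083333333 + 1.5² = 0.083333333 + 2.25 = 2.3333333

2.3333333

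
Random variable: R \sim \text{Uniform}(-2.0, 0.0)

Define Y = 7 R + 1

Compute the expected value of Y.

For Y = 7R + 1:
E[Y] = 7 * E[R] + 1
E[R] = (-2 + 0)/2 = -1
E[Y] = 7 * (-1) + 1 = -6

-6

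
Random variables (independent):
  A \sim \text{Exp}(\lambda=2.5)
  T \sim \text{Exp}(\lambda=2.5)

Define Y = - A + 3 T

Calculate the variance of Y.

For independent RVs: Var(aX + bY) = a²Var(X) + b²Var(Y)
Var(A) = 0.16
Var(T) = 0.16
Var(Y) = (-1)²*0.16 + 3²*0.16
= 1*0.16 + 9*0.16 = 1.6

1.6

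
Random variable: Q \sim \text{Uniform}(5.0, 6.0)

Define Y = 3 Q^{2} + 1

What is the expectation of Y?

E[Y] = 3*E[Q²] + 1
E[Q] = 5.5
E[Q²] = Var(Q) + (E[Q])² = 0.083333333 + 30.25 = 30.333333
E[Y] = 3*30.333333 + 1 = 92

92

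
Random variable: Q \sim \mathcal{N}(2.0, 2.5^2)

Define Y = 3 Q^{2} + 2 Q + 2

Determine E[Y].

E[Y] = 3*E[Q²] + 2*E[Q] + 2
E[Q] = 2
E[Q²] = Var(Q) + (E[Q])² = 6.25 + 4 = 10.25
E[Y] = 3*10.25 + 2*2 + 2 = 36.75

36.75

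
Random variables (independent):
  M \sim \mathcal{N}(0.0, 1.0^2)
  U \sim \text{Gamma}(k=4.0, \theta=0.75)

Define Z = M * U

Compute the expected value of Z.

For independent RVs: E[XY] = E[X]*E[Y]
E[M] = 0
E[U] = 3
E[Z] = 0 * 3 = 0

0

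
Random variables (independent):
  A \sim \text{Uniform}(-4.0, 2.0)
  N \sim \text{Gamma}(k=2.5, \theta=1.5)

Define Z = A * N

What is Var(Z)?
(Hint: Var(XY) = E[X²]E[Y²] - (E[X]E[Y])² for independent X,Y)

Var(XY) = E[X²]E[Y²] - (E[X]E[Y])²
E[A] = -1, Var(A) = 3
E[N] = 3.75, Var(N) = 5.625
E[A²] = 3 + (-1)² = 4
E[N²] = 5.625 + 3.75² = 19.6875
Var(Z) = 4*19.6875 - (-1*3.75)²
= 78.75 - 14.0625 = 64.6875

64.6875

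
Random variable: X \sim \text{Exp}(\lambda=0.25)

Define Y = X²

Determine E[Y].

E[X²] = Var(X) + (E[X])² = 16 + 16 = 32

32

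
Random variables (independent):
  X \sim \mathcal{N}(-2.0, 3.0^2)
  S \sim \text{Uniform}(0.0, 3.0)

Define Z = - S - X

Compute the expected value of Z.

E[Z] = -1*E[X] - 1*E[S]
E[X] = -2
E[S] = 1.5
E[Z] = -1*(-2) - 1*1.5 = 0.5

0.5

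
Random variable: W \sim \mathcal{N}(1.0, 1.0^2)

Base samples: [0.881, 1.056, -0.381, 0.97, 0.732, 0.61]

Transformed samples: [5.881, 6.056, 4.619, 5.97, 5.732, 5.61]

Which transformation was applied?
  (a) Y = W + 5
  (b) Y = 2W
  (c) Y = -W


Checking option (a) Y = W + 5:
  W = 0.881 -> Y = 5.881 ✓
  W = 1.056 -> Y = 6.056 ✓
  W = -0.381 -> Y = 4.619 ✓
All samples match this transformation.

(a) W + 5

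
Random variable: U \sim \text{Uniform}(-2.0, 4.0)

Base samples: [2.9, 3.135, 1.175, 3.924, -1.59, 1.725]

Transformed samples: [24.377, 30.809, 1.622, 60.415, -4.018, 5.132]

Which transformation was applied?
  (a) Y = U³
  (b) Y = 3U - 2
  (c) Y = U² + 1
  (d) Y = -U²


Checking option (a) Y = U³:
  U = 2.9 -> Y = 24.377 ✓
  U = 3.135 -> Y = 30.809 ✓
  U = 1.175 -> Y = 1.622 ✓
All samples match this transformation.

(a) U³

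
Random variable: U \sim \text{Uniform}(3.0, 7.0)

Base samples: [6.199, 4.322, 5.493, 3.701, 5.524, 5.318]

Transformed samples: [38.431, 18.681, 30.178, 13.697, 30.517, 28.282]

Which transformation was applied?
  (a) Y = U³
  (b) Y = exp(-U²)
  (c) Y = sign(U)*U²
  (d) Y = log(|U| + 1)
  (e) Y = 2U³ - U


Checking option (c) Y = sign(U)*U²:
  U = 6.199 -> Y = 38.431 ✓
  U = 4.322 -> Y = 18.681 ✓
  U = 5.493 -> Y = 30.178 ✓
All samples match this transformation.

(c) sign(U)*U²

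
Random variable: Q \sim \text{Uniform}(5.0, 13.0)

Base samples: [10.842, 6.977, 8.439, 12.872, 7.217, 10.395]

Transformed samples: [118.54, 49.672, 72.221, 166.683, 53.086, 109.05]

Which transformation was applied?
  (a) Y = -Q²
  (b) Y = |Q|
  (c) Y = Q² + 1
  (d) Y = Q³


Checking option (c) Y = Q² + 1:
  Q = 10.842 -> Y = 118.54 ✓
  Q = 6.977 -> Y = 49.672 ✓
  Q = 8.439 -> Y = 72.221 ✓
All samples match this transformation.

(c) Q² + 1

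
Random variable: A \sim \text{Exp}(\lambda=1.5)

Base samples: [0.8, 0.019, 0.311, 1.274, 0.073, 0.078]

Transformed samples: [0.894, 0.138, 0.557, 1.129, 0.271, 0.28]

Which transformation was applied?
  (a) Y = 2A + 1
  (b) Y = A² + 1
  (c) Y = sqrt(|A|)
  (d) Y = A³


Checking option (c) Y = sqrt(|A|):
  A = 0.8 -> Y = 0.894 ✓
  A = 0.019 -> Y = 0.138 ✓
  A = 0.311 -> Y = 0.557 ✓
All samples match this transformation.

(c) sqrt(|A|)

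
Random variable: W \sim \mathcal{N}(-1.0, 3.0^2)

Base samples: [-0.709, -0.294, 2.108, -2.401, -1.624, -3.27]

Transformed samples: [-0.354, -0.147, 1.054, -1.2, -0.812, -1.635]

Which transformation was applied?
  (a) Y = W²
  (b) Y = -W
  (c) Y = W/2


Checking option (c) Y = W/2:
  W = -0.709 -> Y = -0.354 ✓
  W = -0.294 -> Y = -0.147 ✓
  W = 2.108 -> Y = 1.054 ✓
All samples match this transformation.

(c) W/2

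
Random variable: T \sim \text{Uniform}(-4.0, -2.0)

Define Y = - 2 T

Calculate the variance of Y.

For Y = aT + b: Var(Y) = a² * Var(T)
Var(T) = (-2 + 4)^2/12 = 0.33333333
Var(Y) = (-2)² * 0.33333333 = 4 * 0.33333333 = 1.3333333

1.3333333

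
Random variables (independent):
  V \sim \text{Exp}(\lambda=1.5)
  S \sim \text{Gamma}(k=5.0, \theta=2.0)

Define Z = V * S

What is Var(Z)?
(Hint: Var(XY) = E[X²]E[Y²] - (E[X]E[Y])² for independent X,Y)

Var(XY) = E[X²]E[Y²] - (E[X]E[Y])²
E[V] = 0.66666667, Var(V) = 0.44444444
E[S] = 10, Var(S) = 20
E[V²] = 0.44444444 + 0.66666667² = 0.88888889
E[S²] = 20 + 10² = 120
Var(Z) = 0.88888889*120 - (0.66666667*10)²
= 106.66667 - 44.444444 = 62.222222

62.222222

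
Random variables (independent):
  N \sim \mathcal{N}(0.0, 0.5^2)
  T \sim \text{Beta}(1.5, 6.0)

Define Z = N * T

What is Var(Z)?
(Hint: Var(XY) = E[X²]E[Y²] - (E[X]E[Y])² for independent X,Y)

Var(XY) = E[X²]E[Y²] - (E[X]E[Y])²
E[N] = 0, Var(N) = 0.25
E[T] = 0.2, Var(T) = 0.018823529
E[N²] = 0.25 + 0² = 0.25
E[T²] = 0.018823529 + 0.2² = 0.058823529
Var(Z) = 0.25*0.058823529 - (0*0.2)²
= 0.014705882 - 0 = 0.014705882

0.014705882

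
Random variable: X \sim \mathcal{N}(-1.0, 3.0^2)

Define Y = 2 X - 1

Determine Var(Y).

For Y = aX + b: Var(Y) = a² * Var(X)
Var(X) = 3.0^2 = 9
Var(Y) = 2² * 9 = 4 * 9 = 36

36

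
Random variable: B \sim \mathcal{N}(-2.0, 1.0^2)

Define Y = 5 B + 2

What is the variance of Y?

For Y = aB + b: Var(Y) = a² * Var(B)
Var(B) = 1.0^2 = 1
Var(Y) = 5² * 1 = 25 * 1 = 25

25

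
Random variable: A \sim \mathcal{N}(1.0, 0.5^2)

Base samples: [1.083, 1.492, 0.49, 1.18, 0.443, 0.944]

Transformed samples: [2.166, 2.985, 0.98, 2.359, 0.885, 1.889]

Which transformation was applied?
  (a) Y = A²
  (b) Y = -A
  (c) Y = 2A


Checking option (c) Y = 2A:
  A = 1.083 -> Y = 2.166 ✓
  A = 1.492 -> Y = 2.985 ✓
  A = 0.49 -> Y = 0.98 ✓
All samples match this transformation.

(c) 2A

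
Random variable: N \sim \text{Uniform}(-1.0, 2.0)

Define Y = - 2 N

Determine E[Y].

For Y = -2N:
E[Y] = -2 * E[N]
E[N] = (-1 + 2)/2 = 0.5
E[Y] = -2 * 0.5 = -1

-1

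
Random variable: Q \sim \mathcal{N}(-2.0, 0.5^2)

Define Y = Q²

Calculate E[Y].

Using E[X²] = Var(X) + (E[X])²:
E[Q] = -2
Var(Q) = 0.5^2 = 0.25
E[Q²] = 0.25 + (-2)² = 0.25 + 4 = 4.25

4.25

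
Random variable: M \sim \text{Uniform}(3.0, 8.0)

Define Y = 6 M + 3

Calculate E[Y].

For Y = 6M + 3:
E[Y] = 6 * E[M] + 3
E[M] = (3 + 8)/2 = 5.5
E[Y] = 6 * 5.5 + 3 = 36

36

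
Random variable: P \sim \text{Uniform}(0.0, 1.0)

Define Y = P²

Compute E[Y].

Using E[X²] = Var(X) + (E[X])²:
E[P] = 0.5
Var(P) = (1 - 0)^2/12 = 0.083333333
E[P²] = 0.083333333 + 0.5² = 0.083333333 + 0.25 = 0.33333333

0.33333333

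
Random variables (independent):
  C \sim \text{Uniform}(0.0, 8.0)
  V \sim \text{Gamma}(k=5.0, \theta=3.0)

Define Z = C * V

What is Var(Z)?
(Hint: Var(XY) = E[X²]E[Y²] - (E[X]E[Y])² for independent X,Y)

Var(XY) = E[X²]E[Y²] - (E[X]E[Y])²
E[C] = 4, Var(C) = 5.3333333
E[V] = 15, Var(V) = 45
E[C²] = 5.3333333 + 4² = 21.333333
E[V²] = 45 + 15² = 270
Var(Z) = 21.333333*270 - (4*15)²
= 5760 - 3600 = 2160

2160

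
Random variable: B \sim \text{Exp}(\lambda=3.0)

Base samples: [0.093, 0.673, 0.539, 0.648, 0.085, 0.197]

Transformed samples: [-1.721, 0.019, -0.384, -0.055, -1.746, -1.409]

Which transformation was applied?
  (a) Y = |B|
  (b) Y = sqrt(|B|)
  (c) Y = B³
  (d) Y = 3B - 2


Checking option (d) Y = 3B - 2:
  B = 0.093 -> Y = -1.721 ✓
  B = 0.673 -> Y = 0.019 ✓
  B = 0.539 -> Y = -0.384 ✓
All samples match this transformation.

(d) 3B - 2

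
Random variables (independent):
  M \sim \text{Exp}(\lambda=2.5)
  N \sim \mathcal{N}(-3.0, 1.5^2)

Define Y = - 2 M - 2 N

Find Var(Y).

For independent RVs: Var(aX + bY) = a²Var(X) + b²Var(Y)
Var(M) = 0.16
Var(N) = 2.25
Var(Y) = (-2)²*0.16 + (-2)²*2.25
= 4*0.16 + 4*2.25 = 9.64

9.64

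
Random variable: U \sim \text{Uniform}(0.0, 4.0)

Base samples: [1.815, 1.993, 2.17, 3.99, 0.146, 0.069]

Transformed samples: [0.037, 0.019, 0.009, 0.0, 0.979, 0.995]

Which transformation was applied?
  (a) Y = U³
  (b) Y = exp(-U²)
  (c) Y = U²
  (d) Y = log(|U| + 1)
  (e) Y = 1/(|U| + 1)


Checking option (b) Y = exp(-U²):
  U = 1.815 -> Y = 0.037 ✓
  U = 1.993 -> Y = 0.019 ✓
  U = 2.17 -> Y = 0.009 ✓
All samples match this transformation.

(b) exp(-U²)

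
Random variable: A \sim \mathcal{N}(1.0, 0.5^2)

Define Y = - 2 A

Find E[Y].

For Y = -2A:
E[Y] = -2 * E[A]
E[A] = 1.0 = 1
E[Y] = -2 * 1 = -2

-2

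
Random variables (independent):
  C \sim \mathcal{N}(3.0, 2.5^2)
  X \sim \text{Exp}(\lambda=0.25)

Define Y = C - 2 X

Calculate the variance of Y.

For independent RVs: Var(aX + bY) = a²Var(X) + b²Var(Y)
Var(C) = 6.25
Var(X) = 16
Var(Y) = 1²*6.25 + (-2)²*16
= 1*6.25 + 4*16 = 70.25

70.25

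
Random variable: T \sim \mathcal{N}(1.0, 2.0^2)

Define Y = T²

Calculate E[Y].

E[T²] = Var(T) + (E[T])² = 4 + 1 = 5

5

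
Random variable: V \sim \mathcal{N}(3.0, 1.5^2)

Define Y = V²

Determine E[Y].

E[V²] = Var(V) + (E[V])² = 2.25 + 9 = 11.25

11.25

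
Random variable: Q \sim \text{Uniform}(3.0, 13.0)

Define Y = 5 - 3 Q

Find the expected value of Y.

For Y = -3Q + 5:
E[Y] = -3 * E[Q] + 5
E[Q] = (3 + 13)/2 = 8
E[Y] = -3 * 8 + 5 = -19

-19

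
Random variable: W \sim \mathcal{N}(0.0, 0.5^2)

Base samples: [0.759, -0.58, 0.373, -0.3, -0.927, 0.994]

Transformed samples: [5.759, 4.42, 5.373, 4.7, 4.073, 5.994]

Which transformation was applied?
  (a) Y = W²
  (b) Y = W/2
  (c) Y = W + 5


Checking option (c) Y = W + 5:
  W = 0.759 -> Y = 5.759 ✓
  W = -0.58 -> Y = 4.42 ✓
  W = 0.373 -> Y = 5.373 ✓
All samples match this transformation.

(c) W + 5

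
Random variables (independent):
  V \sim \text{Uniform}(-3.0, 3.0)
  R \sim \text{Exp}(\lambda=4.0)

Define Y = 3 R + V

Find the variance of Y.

For independent RVs: Var(aX + bY) = a²Var(X) + b²Var(Y)
Var(V) = 3
Var(R) = 0.0625
Var(Y) = 1²*3 + 3²*0.0625
= 1*3 + 9*0.0625 = 3.5625

3.5625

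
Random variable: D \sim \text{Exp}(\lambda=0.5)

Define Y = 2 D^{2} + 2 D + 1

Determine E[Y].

E[Y] = 2*E[D²] + 2*E[D] + 1
E[D] = 2
E[D²] = Var(D) + (E[D])² = 4 + 4 = 8
E[Y] = 2*8 + 2*2 + 1 = 21

21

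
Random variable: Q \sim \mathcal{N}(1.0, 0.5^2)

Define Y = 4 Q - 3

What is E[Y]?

For Y = 4Q - 3:
E[Y] = 4 * E[Q] - 3
E[Q] = 1.0 = 1
E[Y] = 4 * 1 - 3 = 1

1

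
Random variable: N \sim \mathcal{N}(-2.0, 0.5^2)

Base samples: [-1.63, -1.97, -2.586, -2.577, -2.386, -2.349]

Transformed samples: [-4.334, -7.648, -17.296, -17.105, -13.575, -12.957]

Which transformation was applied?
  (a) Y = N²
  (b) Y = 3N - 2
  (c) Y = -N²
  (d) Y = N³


Checking option (d) Y = N³:
  N = -1.63 -> Y = -4.334 ✓
  N = -1.97 -> Y = -7.648 ✓
  N = -2.586 -> Y = -17.296 ✓
All samples match this transformation.

(d) N³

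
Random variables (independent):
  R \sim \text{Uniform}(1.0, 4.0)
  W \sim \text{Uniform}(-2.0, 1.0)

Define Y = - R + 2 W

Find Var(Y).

For independent RVs: Var(aX + bY) = a²Var(X) + b²Var(Y)
Var(R) = 0.75
Var(W) = 0.75
Var(Y) = (-1)²*0.75 + 2²*0.75
= 1*0.75 + 4*0.75 = 3.75

3.75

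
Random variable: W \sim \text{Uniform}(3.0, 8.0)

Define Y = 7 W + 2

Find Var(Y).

For Y = aW + b: Var(Y) = a² * Var(W)
Var(W) = (8 - 3)^2/12 = 2.0833333
Var(Y) = 7² * 2.0833333 = 49 * 2.0833333 = 102.08333

102.08333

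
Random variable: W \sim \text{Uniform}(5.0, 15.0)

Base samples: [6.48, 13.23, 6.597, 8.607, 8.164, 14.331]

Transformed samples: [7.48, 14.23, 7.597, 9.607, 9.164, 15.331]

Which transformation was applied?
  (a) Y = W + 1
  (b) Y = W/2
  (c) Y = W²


Checking option (a) Y = W + 1:
  W = 6.48 -> Y = 7.48 ✓
  W = 13.23 -> Y = 14.23 ✓
  W = 6.597 -> Y = 7.597 ✓
All samples match this transformation.

(a) W + 1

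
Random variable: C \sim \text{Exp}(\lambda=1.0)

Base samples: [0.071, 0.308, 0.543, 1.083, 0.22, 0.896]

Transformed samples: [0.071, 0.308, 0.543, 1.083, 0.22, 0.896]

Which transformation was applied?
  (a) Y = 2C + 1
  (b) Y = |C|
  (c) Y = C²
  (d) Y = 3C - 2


Checking option (b) Y = |C|:
  C = 0.071 -> Y = 0.071 ✓
  C = 0.308 -> Y = 0.308 ✓
  C = 0.543 -> Y = 0.543 ✓
All samples match this transformation.

(b) |C|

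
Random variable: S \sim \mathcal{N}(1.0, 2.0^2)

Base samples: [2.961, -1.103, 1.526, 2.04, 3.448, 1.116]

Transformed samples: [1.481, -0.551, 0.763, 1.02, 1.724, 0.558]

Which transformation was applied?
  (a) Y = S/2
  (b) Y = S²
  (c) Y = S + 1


Checking option (a) Y = S/2:
  S = 2.961 -> Y = 1.481 ✓
  S = -1.103 -> Y = -0.551 ✓
  S = 1.526 -> Y = 0.763 ✓
All samples match this transformation.

(a) S/2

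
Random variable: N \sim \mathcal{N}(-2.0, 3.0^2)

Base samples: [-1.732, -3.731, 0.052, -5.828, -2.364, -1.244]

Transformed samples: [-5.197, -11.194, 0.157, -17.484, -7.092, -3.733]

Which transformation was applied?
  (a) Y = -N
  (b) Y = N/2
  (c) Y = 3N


Checking option (c) Y = 3N:
  N = -1.732 -> Y = -5.197 ✓
  N = -3.731 -> Y = -11.194 ✓
  N = 0.052 -> Y = 0.157 ✓
All samples match this transformation.

(c) 3N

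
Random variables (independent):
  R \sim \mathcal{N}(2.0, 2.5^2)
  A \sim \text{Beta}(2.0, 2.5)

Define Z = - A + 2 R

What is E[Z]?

E[Z] = 2*E[R] - 1*E[A]
E[R] = 2
E[A] = 0.44444444
E[Z] = 2*2 - 1*0.44444444 = 3.5555556

3.5555556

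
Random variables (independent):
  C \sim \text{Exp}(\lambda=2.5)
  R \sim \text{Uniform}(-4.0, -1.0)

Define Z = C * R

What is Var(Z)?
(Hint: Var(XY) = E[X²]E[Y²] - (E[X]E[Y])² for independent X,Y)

Var(XY) = E[X²]E[Y²] - (E[X]E[Y])²
E[C] = 0.4, Var(C) = 0.16
E[R] = -2.5, Var(R) = 0.75
E[C²] = 0.16 + 0.4² = 0.32
E[R²] = 0.75 + (-2.5)² = 7
Var(Z) = 0.32*7 - (0.4*(-2.5))²
= 2.24 - 1 = 1.24

1.24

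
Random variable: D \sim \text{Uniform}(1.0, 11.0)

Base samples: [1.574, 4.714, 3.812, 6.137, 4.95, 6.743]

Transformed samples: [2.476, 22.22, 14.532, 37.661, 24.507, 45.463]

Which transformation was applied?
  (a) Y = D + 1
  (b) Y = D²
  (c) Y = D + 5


Checking option (b) Y = D²:
  D = 1.574 -> Y = 2.476 ✓
  D = 4.714 -> Y = 22.22 ✓
  D = 3.812 -> Y = 14.532 ✓
All samples match this transformation.

(b) D²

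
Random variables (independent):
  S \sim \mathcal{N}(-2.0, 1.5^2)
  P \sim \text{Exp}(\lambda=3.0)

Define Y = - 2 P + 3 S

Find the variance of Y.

For independent RVs: Var(aX + bY) = a²Var(X) + b²Var(Y)
Var(S) = 2.25
Var(P) = 0.11111111
Var(Y) = 3²*2.25 + (-2)²*0.11111111
= 9*2.25 + 4*0.11111111 = 20.694444

20.694444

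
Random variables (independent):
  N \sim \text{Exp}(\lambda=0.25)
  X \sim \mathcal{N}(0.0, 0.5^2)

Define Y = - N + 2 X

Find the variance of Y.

For independent RVs: Var(aX + bY) = a²Var(X) + b²Var(Y)
Var(N) = 16
Var(X) = 0.25
Var(Y) = (-1)²*16 + 2²*0.25
= 1*16 + 4*0.25 = 17

17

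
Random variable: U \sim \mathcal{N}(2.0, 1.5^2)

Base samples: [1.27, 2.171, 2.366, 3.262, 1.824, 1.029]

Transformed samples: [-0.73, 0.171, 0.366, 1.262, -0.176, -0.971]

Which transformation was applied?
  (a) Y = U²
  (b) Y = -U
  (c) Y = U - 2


Checking option (c) Y = U - 2:
  U = 1.27 -> Y = -0.73 ✓
  U = 2.171 -> Y = 0.171 ✓
  U = 2.366 -> Y = 0.366 ✓
All samples match this transformation.

(c) U - 2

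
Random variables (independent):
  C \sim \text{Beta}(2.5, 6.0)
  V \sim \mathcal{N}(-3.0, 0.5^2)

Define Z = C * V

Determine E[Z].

For independent RVs: E[XY] = E[X]*E[Y]
E[C] = 0.29411765
E[V] = -3
E[Z] = 0.29411765 * (-3) = -0.88235294

-0.88235294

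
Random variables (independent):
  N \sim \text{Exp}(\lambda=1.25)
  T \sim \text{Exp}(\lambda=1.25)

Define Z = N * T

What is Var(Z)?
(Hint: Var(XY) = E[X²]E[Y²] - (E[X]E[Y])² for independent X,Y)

Var(XY) = E[X²]E[Y²] - (E[X]E[Y])²
E[N] = 0.8, Var(N) = 0.64
E[T] = 0.8, Var(T) = 0.64
E[N²] = 0.64 + 0.8² = 1.28
E[T²] = 0.64 + 0.8² = 1.28
Var(Z) = 1.28*1.28 - (0.8*0.8)²
= 1.6384 - 0.4096 = 1.2288

1.2288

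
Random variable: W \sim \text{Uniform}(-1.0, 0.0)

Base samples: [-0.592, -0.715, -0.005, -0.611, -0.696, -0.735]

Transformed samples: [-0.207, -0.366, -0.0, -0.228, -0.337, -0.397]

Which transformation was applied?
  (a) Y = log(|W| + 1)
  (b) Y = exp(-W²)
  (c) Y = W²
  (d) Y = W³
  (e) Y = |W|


Checking option (d) Y = W³:
  W = -0.592 -> Y = -0.207 ✓
  W = -0.715 -> Y = -0.366 ✓
  W = -0.005 -> Y = -0.0 ✓
All samples match this transformation.

(d) W³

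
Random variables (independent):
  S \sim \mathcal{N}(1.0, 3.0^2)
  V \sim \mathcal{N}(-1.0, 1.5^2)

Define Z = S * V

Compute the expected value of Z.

For independent RVs: E[XY] = E[X]*E[Y]
E[S] = 1
E[V] = -1
E[Z] = 1 * (-1) = -1

-1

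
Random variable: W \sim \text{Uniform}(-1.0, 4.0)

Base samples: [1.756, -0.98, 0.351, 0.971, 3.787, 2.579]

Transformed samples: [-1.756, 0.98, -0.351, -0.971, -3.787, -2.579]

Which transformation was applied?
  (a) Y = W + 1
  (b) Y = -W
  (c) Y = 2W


Checking option (b) Y = -W:
  W = 1.756 -> Y = -1.756 ✓
  W = -0.98 -> Y = 0.98 ✓
  W = 0.351 -> Y = -0.351 ✓
All samples match this transformation.

(b) -W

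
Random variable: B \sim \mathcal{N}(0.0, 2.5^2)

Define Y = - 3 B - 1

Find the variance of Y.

For Y = aB + b: Var(Y) = a² * Var(B)
Var(B) = 2.5^2 = 6.25
Var(Y) = (-3)² * 6.25 = 9 * 6.25 = 56.25

56.25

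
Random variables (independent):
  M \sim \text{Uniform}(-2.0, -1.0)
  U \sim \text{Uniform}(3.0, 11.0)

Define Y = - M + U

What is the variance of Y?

For independent RVs: Var(aX + bY) = a²Var(X) + b²Var(Y)
Var(M) = 0.083333333
Var(U) = 5.3333333
Var(Y) = (-1)²*0.083333333 + 1²*5.3333333
= 1*0.083333333 + 1*5.3333333 = 5.4166667

5.4166667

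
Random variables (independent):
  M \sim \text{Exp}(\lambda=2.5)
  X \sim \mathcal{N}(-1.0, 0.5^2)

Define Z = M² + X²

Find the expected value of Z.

E[Z] = E[M²] + E[X²]
E[M²] = Var(M) + E[M]² = 0.16 + 0.16 = 0.32
E[X²] = Var(X) + E[X]² = 0.25 + 1 = 1.25
E[Z] = 0.32 + 1.25 = 1.57

1.57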